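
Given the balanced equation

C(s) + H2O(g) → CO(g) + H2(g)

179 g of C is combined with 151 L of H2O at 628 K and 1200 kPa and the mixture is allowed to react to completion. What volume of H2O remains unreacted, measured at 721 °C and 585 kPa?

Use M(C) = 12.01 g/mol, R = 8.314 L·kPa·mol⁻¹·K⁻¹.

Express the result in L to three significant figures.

280 L

n(C) = 179 / 12.01 = 14.90 mol
n(H2O) = PV/RT = (1200 × 151) / (8.314 × 628) = 34.70 mol
For 14.90 mol C, stoichiometry requires (1/1) × 14.90 = 14.90 mol H2O; 34.70 mol is available, so C is limiting.
n(H2O) consumed = (1/1) × 14.90 = 14.90 mol; remaining = 34.70 − 14.90 = 19.80 mol
V(H2O) = nRT/P = 19.80 × 8.314 × 994.15 / 585 = 279.8 L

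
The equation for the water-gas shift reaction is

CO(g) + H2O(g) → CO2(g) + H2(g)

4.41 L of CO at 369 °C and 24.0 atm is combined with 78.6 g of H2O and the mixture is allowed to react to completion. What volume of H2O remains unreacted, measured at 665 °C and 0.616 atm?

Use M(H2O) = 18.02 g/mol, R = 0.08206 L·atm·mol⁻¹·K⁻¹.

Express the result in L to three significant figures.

294 L

n(CO) = PV/RT = (24.0 × 4.41) / (0.08206 × 642.15) = 2.009 mol
n(H2O) = 78.6 / 18.02 = 4.362 mol
For 2.009 mol CO, stoichiometry requires (1/1) × 2.009 = 2.009 mol H2O; 4.362 mol is available, so CO is limiting.
n(H2O) consumed = (1/1) × 2.009 = 2.009 mol; remaining = 4.362 − 2.009 = 2.353 mol
V(H2O) = nRT/P = 2.353 × 0.08206 × 938.15 / 0.616 = 294.1 L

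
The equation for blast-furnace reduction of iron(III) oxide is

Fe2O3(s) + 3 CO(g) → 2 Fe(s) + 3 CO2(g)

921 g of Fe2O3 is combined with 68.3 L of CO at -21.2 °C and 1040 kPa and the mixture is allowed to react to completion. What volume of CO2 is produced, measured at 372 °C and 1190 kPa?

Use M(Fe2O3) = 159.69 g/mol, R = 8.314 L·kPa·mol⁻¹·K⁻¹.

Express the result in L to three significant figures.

78.0 L

n(Fe2O3) = 921 / 159.69 = 5.767 mol
n(CO) = PV/RT = (1040 × 68.3) / (8.314 × 251.95) = 33.91 mol
For 5.767 mol Fe2O3, stoichiometry requires (3/1) × 5.767 = 17.30 mol CO; 33.91 mol is available, so Fe2O3 is limiting.
n(CO2) = (3/1) × 5.767 = 17.30 mol
V(CO2) = nRT/P = 17.30 × 8.314 × 645.15 / 1190 = 77.98 L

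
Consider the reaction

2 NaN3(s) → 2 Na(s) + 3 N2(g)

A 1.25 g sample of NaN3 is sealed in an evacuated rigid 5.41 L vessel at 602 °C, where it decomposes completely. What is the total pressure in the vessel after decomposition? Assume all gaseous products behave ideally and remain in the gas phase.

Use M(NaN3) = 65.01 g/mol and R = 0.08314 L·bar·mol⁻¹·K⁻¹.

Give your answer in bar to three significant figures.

0.388 bar

n(NaN3) = 1.25 / 65.01 = 0.01923 mol
n(gas produced) = (3/2) × 0.01923 = 0.02885 mol
P = nRT/V = 0.02885 × 0.08314 × 875.15 / 5.41 = 0.3880 bar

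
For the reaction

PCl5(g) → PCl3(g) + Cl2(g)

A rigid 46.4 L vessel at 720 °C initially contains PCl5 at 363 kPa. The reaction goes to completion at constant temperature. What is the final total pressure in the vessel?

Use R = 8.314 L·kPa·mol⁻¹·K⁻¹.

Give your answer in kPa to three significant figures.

At constant T and V, P ∝ n(gas): 1 mol gas → 2 mol gas.
P_final = (2/1) × 363 = 726.0 kPa

726 kPa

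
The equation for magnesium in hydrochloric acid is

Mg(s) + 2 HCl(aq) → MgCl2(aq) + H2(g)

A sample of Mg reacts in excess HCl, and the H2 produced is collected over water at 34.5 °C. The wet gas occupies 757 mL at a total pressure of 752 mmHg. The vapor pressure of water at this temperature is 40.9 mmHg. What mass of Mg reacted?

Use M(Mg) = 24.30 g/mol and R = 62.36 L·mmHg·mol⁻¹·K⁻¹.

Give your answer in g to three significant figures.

0.682 g

P(H2) = 752 − 40.9 = 711.1 mmHg
n(H2) = PV/RT = (711.1 × 0.7570) / (62.36 × 307.65) = 0.02806 mol
n(Mg) = (1/1) × 0.02806 = 0.02806 mol
m(Mg) = 0.02806 × 24.30 = 0.6819 g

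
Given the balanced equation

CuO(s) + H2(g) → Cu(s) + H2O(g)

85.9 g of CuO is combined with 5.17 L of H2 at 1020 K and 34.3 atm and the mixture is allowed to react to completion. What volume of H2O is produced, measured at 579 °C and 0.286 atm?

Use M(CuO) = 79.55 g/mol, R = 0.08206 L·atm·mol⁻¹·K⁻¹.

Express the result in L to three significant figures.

264 L

n(CuO) = 85.9 / 79.55 = 1.080 mol
n(H2) = PV/RT = (34.3 × 5.17) / (0.08206 × 1020) = 2.119 mol
For 1.080 mol CuO, stoichiometry requires (1/1) × 1.080 = 1.080 mol H2; 2.119 mol is available, so CuO is limiting.
n(H2O) = (1/1) × 1.080 = 1.080 mol
V(H2O) = nRT/P = 1.080 × 0.08206 × 852.15 / 0.286 = 264.1 L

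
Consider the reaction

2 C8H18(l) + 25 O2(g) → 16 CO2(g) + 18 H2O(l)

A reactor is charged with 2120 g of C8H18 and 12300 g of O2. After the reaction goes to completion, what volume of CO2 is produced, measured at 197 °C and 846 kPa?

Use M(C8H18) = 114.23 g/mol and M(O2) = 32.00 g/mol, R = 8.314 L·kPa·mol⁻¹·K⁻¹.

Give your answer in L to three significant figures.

n(C8H18) = 2120 / 114.23 = 18.56 mol
n(O2) = 12300 / 32.00 = 384.4 mol
For 18.56 mol C8H18, stoichiometry requires (25/2) × 18.56 = 232.0 mol O2; 384.4 mol is available, so C8H18 is limiting.
n(CO2) = (16/2) × 18.56 = 148.5 mol
V(CO2) = nRT/P = 148.5 × 8.314 × 470.15 / 846 = 686.1 L

686 L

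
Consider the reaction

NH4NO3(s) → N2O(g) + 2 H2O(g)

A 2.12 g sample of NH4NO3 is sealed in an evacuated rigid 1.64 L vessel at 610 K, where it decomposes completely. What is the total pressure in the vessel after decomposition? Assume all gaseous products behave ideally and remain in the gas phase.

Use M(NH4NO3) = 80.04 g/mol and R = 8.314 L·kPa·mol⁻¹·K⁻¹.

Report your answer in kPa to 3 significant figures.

246 kPa

n(NH4NO3) = 2.12 / 80.04 = 0.02649 mol
n(gas produced) = (3/1) × 0.02649 = 0.07947 mol
P = nRT/V = 0.07947 × 8.314 × 610 / 1.64 = 245.8 kPa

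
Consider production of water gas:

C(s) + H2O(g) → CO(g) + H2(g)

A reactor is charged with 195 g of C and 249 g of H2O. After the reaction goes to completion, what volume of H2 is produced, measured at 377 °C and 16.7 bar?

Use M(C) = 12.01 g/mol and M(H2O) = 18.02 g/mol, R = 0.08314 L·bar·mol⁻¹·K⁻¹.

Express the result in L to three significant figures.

44.7 L

n(C) = 195 / 12.01 = 16.24 mol
n(H2O) = 249 / 18.02 = 13.82 mol
For 16.24 mol C, stoichiometry requires (1/1) × 16.24 = 16.24 mol H2O; 13.82 mol is available, so H2O is limiting.
n(H2) = (1/1) × 13.82 = 13.82 mol
V(H2) = nRT/P = 13.82 × 0.08314 × 650.15 / 16.7 = 44.73 L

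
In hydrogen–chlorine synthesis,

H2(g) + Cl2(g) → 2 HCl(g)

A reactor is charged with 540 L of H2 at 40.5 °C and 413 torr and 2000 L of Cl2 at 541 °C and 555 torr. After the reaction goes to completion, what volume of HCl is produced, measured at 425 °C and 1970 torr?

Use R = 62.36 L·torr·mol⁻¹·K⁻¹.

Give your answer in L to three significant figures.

n(H2) = PV/RT = (413 × 540) / (62.36 × 313.65) = 11.40 mol
n(Cl2) = PV/RT = (555 × 2000) / (62.36 × 814.15) = 21.86 mol
For 11.40 mol H2, stoichiometry requires (1/1) × 11.40 = 11.40 mol Cl2; 21.86 mol is available, so H2 is limiting.
n(HCl) = (2/1) × 11.40 = 22.80 mol
V(HCl) = nRT/P = 22.80 × 62.36 × 698.15 / 1970 = 503.9 L

504 L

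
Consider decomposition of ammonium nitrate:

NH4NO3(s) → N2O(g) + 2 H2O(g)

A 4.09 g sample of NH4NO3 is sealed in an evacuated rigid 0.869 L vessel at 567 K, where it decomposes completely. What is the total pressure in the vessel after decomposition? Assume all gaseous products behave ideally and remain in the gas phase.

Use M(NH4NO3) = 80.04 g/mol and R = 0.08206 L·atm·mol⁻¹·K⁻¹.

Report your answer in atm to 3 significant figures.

8.21 atm

n(NH4NO3) = 4.09 / 80.04 = 0.05110 mol
n(gas produced) = (3/1) × 0.05110 = 0.1533 mol
P = nRT/V = 0.1533 × 0.08206 × 567 / 0.869 = 8.208 atm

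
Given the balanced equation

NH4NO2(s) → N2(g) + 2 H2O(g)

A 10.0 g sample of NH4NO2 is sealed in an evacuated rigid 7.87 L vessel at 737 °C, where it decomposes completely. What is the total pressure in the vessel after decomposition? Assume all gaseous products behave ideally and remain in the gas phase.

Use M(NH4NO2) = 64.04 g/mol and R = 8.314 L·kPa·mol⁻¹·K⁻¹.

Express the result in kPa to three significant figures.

n(NH4NO2) = 10.0 / 64.04 = 0.1562 mol
n(gas produced) = (3/1) × 0.1562 = 0.4686 mol
P = nRT/V = 0.4686 × 8.314 × 1010.15 / 7.87 = 500.1 kPa

500 kPa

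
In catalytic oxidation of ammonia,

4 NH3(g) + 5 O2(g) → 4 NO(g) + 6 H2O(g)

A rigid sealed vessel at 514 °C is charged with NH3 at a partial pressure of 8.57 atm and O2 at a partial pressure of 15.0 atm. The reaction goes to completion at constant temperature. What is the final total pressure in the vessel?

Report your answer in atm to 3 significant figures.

25.7 atm

At constant V, partial pressures at 514 °C are proportional to moles, so apply stoichiometry directly to pressures.
P(O2) required for 8.57 atm of NH3 = (5/4) × 8.57 = 10.71 atm; available 15.0 atm, so NH3 is limiting.
P(O2) remaining = 15.0 − (5/4) × 8.57 = 4.287 atm
P(gaseous products) = (4+6)/4 × 8.57 = 21.43 atm
P_total at 514 °C = 4.287 + 21.43 = 25.72 atm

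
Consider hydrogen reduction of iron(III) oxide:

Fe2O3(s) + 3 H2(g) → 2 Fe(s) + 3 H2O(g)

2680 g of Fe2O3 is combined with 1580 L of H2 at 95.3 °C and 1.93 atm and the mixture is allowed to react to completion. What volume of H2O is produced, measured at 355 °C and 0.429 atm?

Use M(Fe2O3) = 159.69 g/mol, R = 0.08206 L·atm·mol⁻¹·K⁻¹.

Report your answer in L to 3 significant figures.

6050 L

n(Fe2O3) = 2680 / 159.69 = 16.78 mol
n(H2) = PV/RT = (1.93 × 1580) / (0.08206 × 368.45) = 100.9 mol
For 16.78 mol Fe2O3, stoichiometry requires (3/1) × 16.78 = 50.34 mol H2; 100.9 mol is available, so Fe2O3 is limiting.
n(H2O) = (3/1) × 16.78 = 50.34 mol
V(H2O) = nRT/P = 50.34 × 0.08206 × 628.15 / 0.429 = 6049 L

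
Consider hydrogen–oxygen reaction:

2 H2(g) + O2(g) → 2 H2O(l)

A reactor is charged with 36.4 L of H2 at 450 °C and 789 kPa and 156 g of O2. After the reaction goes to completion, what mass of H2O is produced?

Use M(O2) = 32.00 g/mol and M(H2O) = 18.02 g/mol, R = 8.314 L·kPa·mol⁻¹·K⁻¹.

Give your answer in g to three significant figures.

n(H2) = PV/RT = (789 × 36.4) / (8.314 × 723.15) = 4.777 mol
n(O2) = 156 / 32.00 = 4.875 mol
For 4.777 mol H2, stoichiometry requires (1/2) × 4.777 = 2.389 mol O2; 4.875 mol is available, so H2 is limiting.
n(H2O) = (2/2) × 4.777 = 4.777 mol
m(H2O) = 4.777 × 18.02 = 86.08 g

86.1 g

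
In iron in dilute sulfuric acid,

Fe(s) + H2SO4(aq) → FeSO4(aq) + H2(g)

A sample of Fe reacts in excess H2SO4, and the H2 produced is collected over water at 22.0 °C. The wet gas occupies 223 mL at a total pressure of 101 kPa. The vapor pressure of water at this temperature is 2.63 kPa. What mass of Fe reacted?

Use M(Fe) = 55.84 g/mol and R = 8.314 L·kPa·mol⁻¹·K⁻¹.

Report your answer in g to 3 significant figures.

0.499 g

P(H2) = 101 − 2.63 = 98.37 kPa
n(H2) = PV/RT = (98.37 × 0.2230) / (8.314 × 295.15) = 0.008940 mol
n(Fe) = (1/1) × 0.008940 = 0.008940 mol
m(Fe) = 0.008940 × 55.84 = 0.4992 g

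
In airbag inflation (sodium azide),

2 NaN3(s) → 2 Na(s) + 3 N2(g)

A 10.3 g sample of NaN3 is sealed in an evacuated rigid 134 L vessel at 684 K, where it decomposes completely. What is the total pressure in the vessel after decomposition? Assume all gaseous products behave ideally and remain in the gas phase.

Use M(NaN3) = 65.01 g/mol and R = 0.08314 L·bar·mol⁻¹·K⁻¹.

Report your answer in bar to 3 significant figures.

n(NaN3) = 10.3 / 65.01 = 0.1584 mol
n(gas produced) = (3/2) × 0.1584 = 0.2376 mol
P = nRT/V = 0.2376 × 0.08314 × 684 / 134 = 0.1008 bar

0.101 bar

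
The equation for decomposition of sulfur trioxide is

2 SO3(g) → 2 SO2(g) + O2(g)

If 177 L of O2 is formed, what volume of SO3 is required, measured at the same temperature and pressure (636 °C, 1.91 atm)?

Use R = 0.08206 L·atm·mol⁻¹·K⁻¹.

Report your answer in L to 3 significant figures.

At constant T and P, gas volumes are in the mole ratio: V(SO3) = (2/1) × 177 = 354.0 L

354 L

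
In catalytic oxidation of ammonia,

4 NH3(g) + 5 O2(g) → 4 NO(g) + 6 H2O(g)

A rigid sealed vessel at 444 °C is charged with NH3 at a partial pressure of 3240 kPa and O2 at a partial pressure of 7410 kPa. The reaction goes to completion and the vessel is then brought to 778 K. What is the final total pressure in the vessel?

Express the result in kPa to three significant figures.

12400 kPa

With V and T fixed, P_i ∝ n_i, so the mole ratios apply directly to partial pressures at 444 °C.
P(O2) required for 3240 kPa of NH3 = (5/4) × 3240 = 4050 kPa; available 7410 kPa, so NH3 is limiting.
P(O2) remaining = 7410 − (5/4) × 3240 = 3360 kPa
P(gaseous products) = (4+6)/4 × 3240 = 8100 kPa
P_total at 444 °C = 3360 + 8100 = 11460 kPa
Scaling to 778 K: P = 11460 × 778/717.15 = 12430 kPa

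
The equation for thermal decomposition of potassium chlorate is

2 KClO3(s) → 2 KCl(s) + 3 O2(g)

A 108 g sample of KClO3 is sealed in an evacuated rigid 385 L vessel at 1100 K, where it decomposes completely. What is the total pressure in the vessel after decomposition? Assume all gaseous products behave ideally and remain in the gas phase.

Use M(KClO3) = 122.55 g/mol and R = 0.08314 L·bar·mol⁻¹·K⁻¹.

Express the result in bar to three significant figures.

n(KClO3) = 108 / 122.55 = 0.8813 mol
n(gas produced) = (3/2) × 0.8813 = 1.322 mol
P = nRT/V = 1.322 × 0.08314 × 1100 / 385 = 0.3140 bar

0.314 bar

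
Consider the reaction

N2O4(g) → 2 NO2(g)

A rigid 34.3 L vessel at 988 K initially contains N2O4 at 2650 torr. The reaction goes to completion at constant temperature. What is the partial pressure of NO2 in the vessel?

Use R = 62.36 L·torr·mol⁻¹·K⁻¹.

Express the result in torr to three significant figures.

5300 torr

n(N2O4)₀ = PV/RT = (2650 × 34.3) / (62.36 × 988) = 1.475 mol
n(NO2) = (2/1) × 1.475 = 2.950 mol
P(NO2) = nRT/V = 2.950 × 62.36 × 988 / 34.3 = 5299 torr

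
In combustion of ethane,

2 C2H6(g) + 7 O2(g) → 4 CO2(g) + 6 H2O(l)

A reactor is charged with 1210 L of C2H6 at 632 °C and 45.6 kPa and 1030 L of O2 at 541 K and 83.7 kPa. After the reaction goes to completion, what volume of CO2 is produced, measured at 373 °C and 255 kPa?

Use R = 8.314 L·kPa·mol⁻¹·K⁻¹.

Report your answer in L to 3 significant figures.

231 L

n(C2H6) = PV/RT = (45.6 × 1210) / (8.314 × 905.15) = 7.332 mol
n(O2) = PV/RT = (83.7 × 1030) / (8.314 × 541) = 19.17 mol
For 7.332 mol C2H6, stoichiometry requires (7/2) × 7.332 = 25.66 mol O2; 19.17 mol is available, so O2 is limiting.
n(CO2) = (4/7) × 19.17 = 10.95 mol
V(CO2) = nRT/P = 10.95 × 8.314 × 646.15 / 255 = 230.7 L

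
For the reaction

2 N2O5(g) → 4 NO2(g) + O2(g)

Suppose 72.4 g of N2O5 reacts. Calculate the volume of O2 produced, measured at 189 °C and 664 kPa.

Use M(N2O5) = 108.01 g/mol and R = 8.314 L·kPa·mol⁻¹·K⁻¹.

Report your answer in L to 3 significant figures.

n(N2O5) = 72.40 / 108.01 = 0.6703 mol
n(O2) = (1/2) × 0.6703 = 0.3352 mol
V = nRT/P = 0.3352 × 8.314 × 462.15 / 664 = 1.940 L

1.94 L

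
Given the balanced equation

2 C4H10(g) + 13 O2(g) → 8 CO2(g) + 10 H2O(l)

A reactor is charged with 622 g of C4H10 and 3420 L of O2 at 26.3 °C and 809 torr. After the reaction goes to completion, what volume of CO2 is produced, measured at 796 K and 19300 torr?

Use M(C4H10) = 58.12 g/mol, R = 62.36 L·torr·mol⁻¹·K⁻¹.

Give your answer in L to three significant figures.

n(C4H10) = 622 / 58.12 = 10.70 mol
n(O2) = PV/RT = (809 × 3420) / (62.36 × 299.45) = 148.2 mol
For 10.70 mol C4H10, stoichiometry requires (13/2) × 10.70 = 69.55 mol O2; 148.2 mol is available, so C4H10 is limiting.
n(CO2) = (8/2) × 10.70 = 42.80 mol
V(CO2) = nRT/P = 42.80 × 62.36 × 796 / 19300 = 110.1 L

110 L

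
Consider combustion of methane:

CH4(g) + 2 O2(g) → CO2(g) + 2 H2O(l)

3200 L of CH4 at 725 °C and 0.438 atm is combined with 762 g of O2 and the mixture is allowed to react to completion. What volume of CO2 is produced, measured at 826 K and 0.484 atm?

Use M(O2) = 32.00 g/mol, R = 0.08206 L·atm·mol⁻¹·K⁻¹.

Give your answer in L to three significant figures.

1670 L

n(CH4) = PV/RT = (0.438 × 3200) / (0.08206 × 998.15) = 17.11 mol
n(O2) = 762 / 32.00 = 23.81 mol
For 17.11 mol CH4, stoichiometry requires (2/1) × 17.11 = 34.22 mol O2; 23.81 mol is available, so O2 is limiting.
n(CO2) = (1/2) × 23.81 = 11.90 mol
V(CO2) = nRT/P = 11.90 × 0.08206 × 826 / 0.484 = 1667 L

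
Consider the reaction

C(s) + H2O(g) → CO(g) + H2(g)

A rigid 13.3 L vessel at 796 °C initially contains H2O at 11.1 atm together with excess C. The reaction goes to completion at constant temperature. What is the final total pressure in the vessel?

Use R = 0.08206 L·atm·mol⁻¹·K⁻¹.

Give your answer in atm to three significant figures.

22.2 atm

Rigid vessel, constant T ⇒ P scales with total gas moles (1 → 2).
P_final = (2/1) × 11.1 = 22.20 atm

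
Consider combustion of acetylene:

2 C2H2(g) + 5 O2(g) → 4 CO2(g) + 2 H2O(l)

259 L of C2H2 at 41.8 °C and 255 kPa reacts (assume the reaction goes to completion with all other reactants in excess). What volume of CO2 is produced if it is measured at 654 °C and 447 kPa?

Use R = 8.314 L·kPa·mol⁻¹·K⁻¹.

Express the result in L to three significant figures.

n(C2H2) = PV/RT = (255 × 259) / (8.314 × 314.95) = 25.22 mol
n(CO2) = (4/2) × 25.22 = 50.44 mol
V = nRT/P = 50.44 × 8.314 × 927.15 / 447 = 869.8 L

870 L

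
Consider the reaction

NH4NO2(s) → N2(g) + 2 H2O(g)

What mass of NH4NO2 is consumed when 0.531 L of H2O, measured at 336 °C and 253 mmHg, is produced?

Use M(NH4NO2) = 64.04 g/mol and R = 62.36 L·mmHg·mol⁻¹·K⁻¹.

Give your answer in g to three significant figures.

n(H2O) = PV/RT = (253 × 0.531) / (62.36 × 609.15) = 0.003537 mol
n(NH4NO2) = (1/2) × 0.003537 = 0.001769 mol
m(NH4NO2) = 0.001769 × 64.04 = 0.1133 g

0.113 g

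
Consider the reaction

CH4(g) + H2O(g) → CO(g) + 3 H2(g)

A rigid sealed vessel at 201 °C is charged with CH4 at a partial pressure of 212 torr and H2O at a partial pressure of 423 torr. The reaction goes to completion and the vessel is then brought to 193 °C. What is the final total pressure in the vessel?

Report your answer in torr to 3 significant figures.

1040 torr

Because the vessel is rigid and T is held at 201 °C, work the stoichiometry in partial pressures (P_i = n_iRT/V).
P(H2O) required for 212 torr of CH4 = (1/1) × 212 = 212.0 torr; available 423 torr, so CH4 is limiting.
P(H2O) remaining = 423 − (1/1) × 212 = 211.0 torr
P(gaseous products) = (1+3)/1 × 212 = 848.0 torr
P_total at 201 °C = 211.0 + 848.0 = 1059 torr
Scaling to 193 °C: P = 1059 × 466.15/474.15 = 1041 torr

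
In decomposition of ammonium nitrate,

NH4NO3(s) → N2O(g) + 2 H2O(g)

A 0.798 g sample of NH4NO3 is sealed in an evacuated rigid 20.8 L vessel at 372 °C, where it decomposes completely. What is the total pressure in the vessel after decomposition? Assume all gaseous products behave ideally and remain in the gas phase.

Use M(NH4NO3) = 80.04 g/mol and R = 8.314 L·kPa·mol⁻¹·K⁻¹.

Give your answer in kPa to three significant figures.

7.71 kPa

n(NH4NO3) = 0.798 / 80.04 = 0.009970 mol
n(gas produced) = (3/1) × 0.009970 = 0.02991 mol
P = nRT/V = 0.02991 × 8.314 × 645.15 / 20.8 = 7.713 kPa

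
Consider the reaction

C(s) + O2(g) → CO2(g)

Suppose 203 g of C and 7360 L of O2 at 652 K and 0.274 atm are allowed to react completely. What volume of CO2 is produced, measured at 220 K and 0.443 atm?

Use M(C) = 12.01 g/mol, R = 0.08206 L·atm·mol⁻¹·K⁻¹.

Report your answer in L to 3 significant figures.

689 L

n(C) = 203 / 12.01 = 16.90 mol
n(O2) = PV/RT = (0.274 × 7360) / (0.08206 × 652) = 37.69 mol
For 16.90 mol C, stoichiometry requires (1/1) × 16.90 = 16.90 mol O2; 37.69 mol is available, so C is limiting.
n(CO2) = (1/1) × 16.90 = 16.90 mol
V(CO2) = nRT/P = 16.90 × 0.08206 × 220 / 0.443 = 688.7 L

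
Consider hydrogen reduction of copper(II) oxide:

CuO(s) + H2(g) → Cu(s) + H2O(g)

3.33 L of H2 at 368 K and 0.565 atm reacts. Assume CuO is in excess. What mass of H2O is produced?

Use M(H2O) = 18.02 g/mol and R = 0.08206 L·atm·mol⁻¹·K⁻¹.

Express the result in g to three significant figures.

n(H2) = PV/RT = (0.565 × 3.33) / (0.08206 × 368) = 0.06230 mol
n(H2O) = (1/1) × 0.06230 = 0.06230 mol
m(H2O) = 0.06230 × 18.02 = 1.123 g

1.12 g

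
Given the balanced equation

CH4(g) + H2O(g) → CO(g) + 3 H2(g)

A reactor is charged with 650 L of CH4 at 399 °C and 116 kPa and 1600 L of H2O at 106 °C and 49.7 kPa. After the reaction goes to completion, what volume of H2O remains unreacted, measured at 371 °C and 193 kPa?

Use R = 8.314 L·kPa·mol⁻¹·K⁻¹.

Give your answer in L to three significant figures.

n(CH4) = PV/RT = (116 × 650) / (8.314 × 672.15) = 13.49 mol
n(H2O) = PV/RT = (49.7 × 1600) / (8.314 × 379.15) = 25.23 mol
For 13.49 mol CH4, stoichiometry requires (1/1) × 13.49 = 13.49 mol H2O; 25.23 mol is available, so CH4 is limiting.
n(H2O) consumed = (1/1) × 13.49 = 13.49 mol; remaining = 25.23 − 13.49 = 11.74 mol
V(H2O) = nRT/P = 11.74 × 8.314 × 644.15 / 193 = 325.8 L

326 L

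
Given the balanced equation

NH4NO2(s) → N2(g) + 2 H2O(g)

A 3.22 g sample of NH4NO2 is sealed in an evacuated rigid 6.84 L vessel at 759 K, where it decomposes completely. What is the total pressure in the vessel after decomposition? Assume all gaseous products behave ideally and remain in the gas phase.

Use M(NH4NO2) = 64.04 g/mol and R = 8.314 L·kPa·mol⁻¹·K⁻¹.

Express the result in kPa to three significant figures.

n(NH4NO2) = 3.22 / 64.04 = 0.05028 mol
n(gas produced) = (3/1) × 0.05028 = 0.1508 mol
P = nRT/V = 0.1508 × 8.314 × 759 / 6.84 = 139.1 kPa

139 kPa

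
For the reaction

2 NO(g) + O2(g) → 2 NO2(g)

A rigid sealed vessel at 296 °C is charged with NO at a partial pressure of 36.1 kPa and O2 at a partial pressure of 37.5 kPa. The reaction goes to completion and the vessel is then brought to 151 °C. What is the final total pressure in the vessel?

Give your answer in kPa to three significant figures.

41.4 kPa

At constant V, partial pressures at 296 °C are proportional to moles, so apply stoichiometry directly to pressures.
P(O2) required for 36.1 kPa of NO = (1/2) × 36.1 = 18.05 kPa; available 37.5 kPa, so NO is limiting.
P(O2) remaining = 37.5 − (1/2) × 36.1 = 19.45 kPa
P(gaseous products) = (2)/2 × 36.1 = 36.10 kPa
P_total at 296 °C = 19.45 + 36.10 = 55.55 kPa
Scaling to 151 °C: P = 55.55 × 424.15/569.15 = 41.40 kPa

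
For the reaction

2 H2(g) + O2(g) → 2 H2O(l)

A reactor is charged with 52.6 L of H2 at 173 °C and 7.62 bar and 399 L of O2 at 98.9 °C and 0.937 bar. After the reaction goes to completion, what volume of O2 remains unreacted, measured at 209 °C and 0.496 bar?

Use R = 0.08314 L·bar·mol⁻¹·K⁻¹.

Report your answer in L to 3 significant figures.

540 L

n(H2) = PV/RT = (7.62 × 52.6) / (0.08314 × 446.15) = 10.81 mol
n(O2) = PV/RT = (0.937 × 399) / (0.08314 × 372.05) = 12.09 mol
For 10.81 mol H2, stoichiometry requires (1/2) × 10.81 = 5.405 mol O2; 12.09 mol is available, so H2 is limiting.
n(O2) consumed = (1/2) × 10.81 = 5.405 mol; remaining = 12.09 − 5.405 = 6.685 mol
V(O2) = nRT/P = 6.685 × 0.08314 × 482.15 / 0.496 = 540.3 L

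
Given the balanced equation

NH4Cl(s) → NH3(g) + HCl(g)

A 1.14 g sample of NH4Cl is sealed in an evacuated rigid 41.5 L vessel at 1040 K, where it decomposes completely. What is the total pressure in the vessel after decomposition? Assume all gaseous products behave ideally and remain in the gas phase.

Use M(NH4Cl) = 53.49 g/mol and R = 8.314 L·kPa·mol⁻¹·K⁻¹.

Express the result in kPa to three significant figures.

8.88 kPa

n(NH4Cl) = 1.14 / 53.49 = 0.02131 mol
n(gas produced) = (2/1) × 0.02131 = 0.04262 mol
P = nRT/V = 0.04262 × 8.314 × 1040 / 41.5 = 8.880 kPa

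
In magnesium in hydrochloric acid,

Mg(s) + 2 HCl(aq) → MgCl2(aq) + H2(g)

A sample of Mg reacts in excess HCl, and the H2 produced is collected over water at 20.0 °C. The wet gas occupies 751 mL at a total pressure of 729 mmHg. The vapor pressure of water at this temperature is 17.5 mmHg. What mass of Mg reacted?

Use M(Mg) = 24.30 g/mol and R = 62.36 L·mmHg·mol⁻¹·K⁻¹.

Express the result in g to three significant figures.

P(H2) = 729 − 17.5 = 711.5 mmHg
n(H2) = PV/RT = (711.5 × 0.7510) / (62.36 × 293.15) = 0.02923 mol
n(Mg) = (1/1) × 0.02923 = 0.02923 mol
m(Mg) = 0.02923 × 24.30 = 0.7103 g

0.710 g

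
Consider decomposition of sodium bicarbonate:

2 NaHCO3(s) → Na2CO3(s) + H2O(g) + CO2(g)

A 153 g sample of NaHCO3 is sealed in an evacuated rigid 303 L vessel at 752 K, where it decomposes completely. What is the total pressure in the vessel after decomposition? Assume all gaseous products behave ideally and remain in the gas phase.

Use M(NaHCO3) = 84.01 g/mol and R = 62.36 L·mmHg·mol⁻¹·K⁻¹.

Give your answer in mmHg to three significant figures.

n(NaHCO3) = 153 / 84.01 = 1.821 mol
n(gas produced) = (2/2) × 1.821 = 1.821 mol
P = nRT/V = 1.821 × 62.36 × 752 / 303 = 281.8 mmHg

282 mmHg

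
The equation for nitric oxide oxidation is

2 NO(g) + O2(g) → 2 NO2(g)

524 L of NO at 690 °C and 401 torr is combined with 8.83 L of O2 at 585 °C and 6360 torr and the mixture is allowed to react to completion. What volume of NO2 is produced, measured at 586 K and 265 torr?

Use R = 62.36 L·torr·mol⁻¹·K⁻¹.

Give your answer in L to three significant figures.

289 L

n(NO) = PV/RT = (401 × 524) / (62.36 × 963.15) = 3.498 mol
n(O2) = PV/RT = (6360 × 8.83) / (62.36 × 858.15) = 1.049 mol
For 3.498 mol NO, stoichiometry requires (1/2) × 3.498 = 1.749 mol O2; 1.049 mol is available, so O2 is limiting.
n(NO2) = (2/1) × 1.049 = 2.098 mol
V(NO2) = nRT/P = 2.098 × 62.36 × 586 / 265 = 289.3 L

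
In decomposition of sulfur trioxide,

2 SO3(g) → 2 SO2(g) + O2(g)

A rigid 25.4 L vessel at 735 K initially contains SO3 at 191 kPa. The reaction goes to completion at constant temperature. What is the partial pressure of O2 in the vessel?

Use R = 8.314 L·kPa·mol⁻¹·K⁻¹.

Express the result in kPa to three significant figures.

95.5 kPa

n(SO3)₀ = PV/RT = (191 × 25.4) / (8.314 × 735) = 0.7939 mol
n(O2) = (1/2) × 0.7939 = 0.3970 mol
P(O2) = nRT/V = 0.3970 × 8.314 × 735 / 25.4 = 95.51 kPa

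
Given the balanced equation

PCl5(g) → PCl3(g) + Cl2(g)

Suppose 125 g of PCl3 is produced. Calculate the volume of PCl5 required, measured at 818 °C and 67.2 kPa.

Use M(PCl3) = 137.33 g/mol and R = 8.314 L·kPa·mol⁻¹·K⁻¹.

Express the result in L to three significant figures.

n(PCl3) = 125.0 / 137.33 = 0.9102 mol
n(PCl5) = (1/1) × 0.9102 = 0.9102 mol
V = nRT/P = 0.9102 × 8.314 × 1091.15 / 67.2 = 122.9 L

123 L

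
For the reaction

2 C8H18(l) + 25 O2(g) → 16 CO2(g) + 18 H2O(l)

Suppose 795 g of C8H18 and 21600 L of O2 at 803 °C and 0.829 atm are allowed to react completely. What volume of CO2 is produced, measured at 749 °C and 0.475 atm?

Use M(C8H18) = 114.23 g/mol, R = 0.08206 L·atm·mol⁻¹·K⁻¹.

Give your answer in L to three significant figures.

n(C8H18) = 795 / 114.23 = 6.960 mol
n(O2) = PV/RT = (0.829 × 21600) / (0.08206 × 1076.15) = 202.8 mol
For 6.960 mol C8H18, stoichiometry requires (25/2) × 6.960 = 87.00 mol O2; 202.8 mol is available, so C8H18 is limiting.
n(CO2) = (16/2) × 6.960 = 55.68 mol
V(CO2) = nRT/P = 55.68 × 0.08206 × 1022.15 / 0.475 = 9832 L

9830 L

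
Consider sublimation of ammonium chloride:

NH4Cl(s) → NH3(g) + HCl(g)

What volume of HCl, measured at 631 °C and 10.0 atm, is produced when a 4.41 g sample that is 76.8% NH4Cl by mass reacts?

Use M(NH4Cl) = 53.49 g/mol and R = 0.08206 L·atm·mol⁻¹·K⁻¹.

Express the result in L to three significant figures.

mass of NH4Cl = 4.41 × 76.8/100 = 3.387 g
n(NH4Cl) = 3.387 / 53.49 = 0.06332 mol
n(HCl) = (1/1) × 0.06332 = 0.06332 mol
V = nRT/P = 0.06332 × 0.08206 × 904.15 / 10.0 = 0.4698 L

0.470 L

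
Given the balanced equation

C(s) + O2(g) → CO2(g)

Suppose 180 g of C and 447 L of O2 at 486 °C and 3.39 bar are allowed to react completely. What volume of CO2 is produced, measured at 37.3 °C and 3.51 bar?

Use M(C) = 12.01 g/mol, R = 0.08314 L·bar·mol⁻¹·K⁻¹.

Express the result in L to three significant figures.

110 L

n(C) = 180 / 12.01 = 14.99 mol
n(O2) = PV/RT = (3.39 × 447) / (0.08314 × 759.15) = 24.01 mol
For 14.99 mol C, stoichiometry requires (1/1) × 14.99 = 14.99 mol O2; 24.01 mol is available, so C is limiting.
n(CO2) = (1/1) × 14.99 = 14.99 mol
V(CO2) = nRT/P = 14.99 × 0.08314 × 310.45 / 3.51 = 110.2 L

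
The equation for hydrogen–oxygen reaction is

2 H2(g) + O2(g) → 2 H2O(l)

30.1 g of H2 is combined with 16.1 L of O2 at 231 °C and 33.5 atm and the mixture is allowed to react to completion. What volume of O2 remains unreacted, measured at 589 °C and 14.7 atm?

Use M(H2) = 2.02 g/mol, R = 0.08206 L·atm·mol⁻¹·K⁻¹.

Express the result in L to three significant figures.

26.9 L

n(H2) = 30.1 / 2.02 = 14.90 mol
n(O2) = PV/RT = (33.5 × 16.1) / (0.08206 × 504.15) = 13.04 mol
For 14.90 mol H2, stoichiometry requires (1/2) × 14.90 = 7.450 mol O2; 13.04 mol is available, so H2 is limiting.
n(O2) consumed = (1/2) × 14.90 = 7.450 mol; remaining = 13.04 − 7.450 = 5.590 mol
V(O2) = nRT/P = 5.590 × 0.08206 × 862.15 / 14.7 = 26.90 L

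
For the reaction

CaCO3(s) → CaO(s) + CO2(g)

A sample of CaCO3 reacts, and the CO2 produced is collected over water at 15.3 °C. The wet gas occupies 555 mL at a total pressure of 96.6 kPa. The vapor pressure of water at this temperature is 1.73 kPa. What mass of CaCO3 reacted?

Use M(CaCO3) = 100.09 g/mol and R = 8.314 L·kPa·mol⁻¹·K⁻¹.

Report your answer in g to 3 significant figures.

2.20 g

P(CO2) = 96.6 − 1.73 = 94.87 kPa
n(CO2) = PV/RT = (94.87 × 0.5550) / (8.314 × 288.45) = 0.02196 mol
n(CaCO3) = (1/1) × 0.02196 = 0.02196 mol
m(CaCO3) = 0.02196 × 100.09 = 2.198 g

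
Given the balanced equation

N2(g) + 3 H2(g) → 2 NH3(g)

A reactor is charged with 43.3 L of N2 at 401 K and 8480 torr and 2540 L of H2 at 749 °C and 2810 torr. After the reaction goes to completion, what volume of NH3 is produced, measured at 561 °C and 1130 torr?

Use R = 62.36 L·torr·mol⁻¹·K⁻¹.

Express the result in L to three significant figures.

1350 L

n(N2) = PV/RT = (8480 × 43.3) / (62.36 × 401) = 14.68 mol
n(H2) = PV/RT = (2810 × 2540) / (62.36 × 1022.15) = 112.0 mol
For 14.68 mol N2, stoichiometry requires (3/1) × 14.68 = 44.04 mol H2; 112.0 mol is available, so N2 is limiting.
n(NH3) = (2/1) × 14.68 = 29.36 mol
V(NH3) = nRT/P = 29.36 × 62.36 × 834.15 / 1130 = 1352 L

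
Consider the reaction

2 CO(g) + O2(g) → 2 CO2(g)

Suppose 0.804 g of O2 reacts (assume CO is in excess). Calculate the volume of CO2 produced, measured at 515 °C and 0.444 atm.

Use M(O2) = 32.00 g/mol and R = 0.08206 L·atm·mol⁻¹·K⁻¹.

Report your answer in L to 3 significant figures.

n(O2) = 0.8040 / 32.00 = 0.02513 mol
n(CO2) = (2/1) × 0.02513 = 0.05026 mol
V = nRT/P = 0.05026 × 0.08206 × 788.15 / 0.444 = 7.321 L

7.32 L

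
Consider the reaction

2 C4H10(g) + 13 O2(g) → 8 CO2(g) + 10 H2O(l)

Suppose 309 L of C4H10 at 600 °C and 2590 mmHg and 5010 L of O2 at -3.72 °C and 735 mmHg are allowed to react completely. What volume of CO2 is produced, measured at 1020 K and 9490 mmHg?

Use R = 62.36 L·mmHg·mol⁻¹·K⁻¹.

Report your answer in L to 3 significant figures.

n(C4H10) = PV/RT = (2590 × 309) / (62.36 × 873.15) = 14.70 mol
n(O2) = PV/RT = (735 × 5010) / (62.36 × 269.43) = 219.2 mol
For 14.70 mol C4H10, stoichiometry requires (13/2) × 14.70 = 95.55 mol O2; 219.2 mol is available, so C4H10 is limiting.
n(CO2) = (8/2) × 14.70 = 58.80 mol
V(CO2) = nRT/P = 58.80 × 62.36 × 1020 / 9490 = 394.1 L

394 L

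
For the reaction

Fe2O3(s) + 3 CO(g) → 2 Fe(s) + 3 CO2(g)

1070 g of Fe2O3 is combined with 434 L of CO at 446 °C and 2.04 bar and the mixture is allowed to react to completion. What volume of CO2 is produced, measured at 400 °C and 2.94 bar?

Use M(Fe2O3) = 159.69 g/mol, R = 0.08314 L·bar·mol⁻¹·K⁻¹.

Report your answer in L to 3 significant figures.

n(Fe2O3) = 1070 / 159.69 = 6.700 mol
n(CO) = PV/RT = (2.04 × 434) / (0.08314 × 719.15) = 14.81 mol
For 6.700 mol Fe2O3, stoichiometry requires (3/1) × 6.700 = 20.10 mol CO; 14.81 mol is available, so CO is limiting.
n(CO2) = (3/3) × 14.81 = 14.81 mol
V(CO2) = nRT/P = 14.81 × 0.08314 × 673.15 / 2.94 = 281.9 L

282 L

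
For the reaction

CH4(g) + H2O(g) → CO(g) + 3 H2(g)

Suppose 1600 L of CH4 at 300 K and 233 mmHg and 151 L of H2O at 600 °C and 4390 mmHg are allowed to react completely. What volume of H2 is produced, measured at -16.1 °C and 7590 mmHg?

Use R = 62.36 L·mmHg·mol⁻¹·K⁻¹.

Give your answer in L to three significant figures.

77.1 L

n(CH4) = PV/RT = (233 × 1600) / (62.36 × 300) = 19.93 mol
n(H2O) = PV/RT = (4390 × 151) / (62.36 × 873.15) = 12.17 mol
For 19.93 mol CH4, stoichiometry requires (1/1) × 19.93 = 19.93 mol H2O; 12.17 mol is available, so H2O is limiting.
n(H2) = (3/1) × 12.17 = 36.51 mol
V(H2) = nRT/P = 36.51 × 62.36 × 257.05 / 7590 = 77.11 L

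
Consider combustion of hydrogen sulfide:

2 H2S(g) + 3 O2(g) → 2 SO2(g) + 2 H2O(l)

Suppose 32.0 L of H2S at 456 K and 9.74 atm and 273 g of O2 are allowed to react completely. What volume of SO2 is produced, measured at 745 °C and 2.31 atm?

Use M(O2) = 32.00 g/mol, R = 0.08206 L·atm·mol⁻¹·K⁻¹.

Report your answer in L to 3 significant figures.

206 L

n(H2S) = PV/RT = (9.74 × 32.0) / (0.08206 × 456) = 8.329 mol
n(O2) = 273 / 32.00 = 8.531 mol
For 8.329 mol H2S, stoichiometry requires (3/2) × 8.329 = 12.49 mol O2; 8.531 mol is available, so O2 is limiting.
n(SO2) = (2/3) × 8.531 = 5.687 mol
V(SO2) = nRT/P = 5.687 × 0.08206 × 1018.15 / 2.31 = 205.7 L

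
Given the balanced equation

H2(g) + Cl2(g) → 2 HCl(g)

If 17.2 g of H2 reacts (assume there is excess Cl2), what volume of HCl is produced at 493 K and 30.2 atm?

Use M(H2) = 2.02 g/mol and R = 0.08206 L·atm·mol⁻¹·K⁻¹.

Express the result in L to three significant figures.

22.8 L

n(H2) = 17.20 / 2.02 = 8.515 mol
n(HCl) = (2/1) × 8.515 = 17.03 mol
V = nRT/P = 17.03 × 0.08206 × 493 / 30.2 = 22.81 L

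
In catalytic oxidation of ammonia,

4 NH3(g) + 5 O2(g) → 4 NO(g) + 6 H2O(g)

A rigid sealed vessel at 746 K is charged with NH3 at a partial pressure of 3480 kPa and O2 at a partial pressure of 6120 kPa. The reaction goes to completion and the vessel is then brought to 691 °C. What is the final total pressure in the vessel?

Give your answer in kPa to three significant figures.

13500 kPa

With V and T fixed, P_i ∝ n_i, so the mole ratios apply directly to partial pressures at 746 K.
P(O2) required for 3480 kPa of NH3 = (5/4) × 3480 = 4350 kPa; available 6120 kPa, so NH3 is limiting.
P(O2) remaining = 6120 − (5/4) × 3480 = 1770 kPa
P(gaseous products) = (4+6)/4 × 3480 = 8700 kPa
P_total at 746 K = 1770 + 8700 = 10470 kPa
Scaling to 691 °C: P = 10470 × 964.15/746 = 13530 kPa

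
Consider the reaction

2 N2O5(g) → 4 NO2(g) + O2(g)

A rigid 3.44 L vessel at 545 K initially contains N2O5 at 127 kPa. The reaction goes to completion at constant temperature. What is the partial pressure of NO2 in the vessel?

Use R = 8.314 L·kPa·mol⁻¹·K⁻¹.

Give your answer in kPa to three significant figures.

254 kPa

n(N2O5)₀ = PV/RT = (127 × 3.44) / (8.314 × 545) = 0.09642 mol
n(NO2) = (4/2) × 0.09642 = 0.1928 mol
P(NO2) = nRT/V = 0.1928 × 8.314 × 545 / 3.44 = 254.0 kPa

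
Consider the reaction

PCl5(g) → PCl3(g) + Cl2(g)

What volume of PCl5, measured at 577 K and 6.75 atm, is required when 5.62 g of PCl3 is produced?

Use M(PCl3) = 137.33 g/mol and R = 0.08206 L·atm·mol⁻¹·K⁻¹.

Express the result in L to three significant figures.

0.287 L

n(PCl3) = 5.620 / 137.33 = 0.04092 mol
n(PCl5) = (1/1) × 0.04092 = 0.04092 mol
V = nRT/P = 0.04092 × 0.08206 × 577 / 6.75 = 0.2870 L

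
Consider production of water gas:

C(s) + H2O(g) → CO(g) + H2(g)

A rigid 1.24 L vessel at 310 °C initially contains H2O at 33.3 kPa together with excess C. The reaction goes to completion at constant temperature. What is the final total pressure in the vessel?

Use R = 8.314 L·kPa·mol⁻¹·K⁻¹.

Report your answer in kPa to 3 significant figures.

66.6 kPa

At constant T and V, P ∝ n(gas): 1 mol gas → 2 mol gas.
P_final = (2/1) × 33.3 = 66.60 kPa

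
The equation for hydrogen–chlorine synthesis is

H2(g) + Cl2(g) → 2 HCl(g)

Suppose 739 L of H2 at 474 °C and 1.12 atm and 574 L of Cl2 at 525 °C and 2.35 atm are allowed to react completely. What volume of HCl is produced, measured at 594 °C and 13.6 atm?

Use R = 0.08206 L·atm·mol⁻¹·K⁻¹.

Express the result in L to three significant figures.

n(H2) = PV/RT = (1.12 × 739) / (0.08206 × 747.15) = 13.50 mol
n(Cl2) = PV/RT = (2.35 × 574) / (0.08206 × 798.15) = 20.60 mol
For 13.50 mol H2, stoichiometry requires (1/1) × 13.50 = 13.50 mol Cl2; 20.60 mol is available, so H2 is limiting.
n(HCl) = (2/1) × 13.50 = 27.00 mol
V(HCl) = nRT/P = 27.00 × 0.08206 × 867.15 / 13.6 = 141.3 L

141 L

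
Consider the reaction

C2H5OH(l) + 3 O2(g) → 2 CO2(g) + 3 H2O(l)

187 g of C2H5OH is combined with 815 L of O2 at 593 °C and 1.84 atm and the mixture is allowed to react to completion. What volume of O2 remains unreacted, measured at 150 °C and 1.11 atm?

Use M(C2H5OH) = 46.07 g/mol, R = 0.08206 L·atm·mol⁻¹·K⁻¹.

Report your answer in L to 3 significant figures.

279 L

n(C2H5OH) = 187 / 46.07 = 4.059 mol
n(O2) = PV/RT = (1.84 × 815) / (0.08206 × 866.15) = 21.10 mol
For 4.059 mol C2H5OH, stoichiometry requires (3/1) × 4.059 = 12.18 mol O2; 21.10 mol is available, so C2H5OH is limiting.
n(O2) consumed = (3/1) × 4.059 = 12.18 mol; remaining = 21.10 − 12.18 = 8.920 mol
V(O2) = nRT/P = 8.920 × 0.08206 × 423.15 / 1.11 = 279.0 L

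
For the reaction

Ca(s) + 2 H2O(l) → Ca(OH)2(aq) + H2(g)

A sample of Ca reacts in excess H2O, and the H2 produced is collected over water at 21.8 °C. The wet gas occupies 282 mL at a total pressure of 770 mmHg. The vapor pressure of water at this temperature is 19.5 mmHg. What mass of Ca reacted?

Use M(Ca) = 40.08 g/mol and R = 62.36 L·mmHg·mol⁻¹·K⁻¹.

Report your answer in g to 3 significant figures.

P(H2) = 770 − 19.5 = 750.5 mmHg
n(H2) = PV/RT = (750.5 × 0.2820) / (62.36 × 294.95) = 0.01151 mol
n(Ca) = (1/1) × 0.01151 = 0.01151 mol
m(Ca) = 0.01151 × 40.08 = 0.4613 g

0.461 g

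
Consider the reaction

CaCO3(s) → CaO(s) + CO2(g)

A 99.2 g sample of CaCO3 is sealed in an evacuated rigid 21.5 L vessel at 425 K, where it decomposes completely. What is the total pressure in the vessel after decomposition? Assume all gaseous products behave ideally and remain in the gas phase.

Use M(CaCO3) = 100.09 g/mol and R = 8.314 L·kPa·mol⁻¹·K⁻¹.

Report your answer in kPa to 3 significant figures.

163 kPa

n(CaCO3) = 99.2 / 100.09 = 0.9911 mol
n(gas produced) = (1/1) × 0.9911 = 0.9911 mol
P = nRT/V = 0.9911 × 8.314 × 425 / 21.5 = 162.9 kPa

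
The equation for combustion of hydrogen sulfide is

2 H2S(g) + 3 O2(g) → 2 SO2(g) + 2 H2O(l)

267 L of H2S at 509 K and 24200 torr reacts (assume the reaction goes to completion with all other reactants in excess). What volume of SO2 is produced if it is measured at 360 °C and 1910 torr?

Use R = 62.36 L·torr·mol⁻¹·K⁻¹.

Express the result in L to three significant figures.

4210 L

n(H2S) = PV/RT = (24200 × 267) / (62.36 × 509) = 203.6 mol
n(SO2) = (2/2) × 203.6 = 203.6 mol
V = nRT/P = 203.6 × 62.36 × 633.15 / 1910 = 4209 L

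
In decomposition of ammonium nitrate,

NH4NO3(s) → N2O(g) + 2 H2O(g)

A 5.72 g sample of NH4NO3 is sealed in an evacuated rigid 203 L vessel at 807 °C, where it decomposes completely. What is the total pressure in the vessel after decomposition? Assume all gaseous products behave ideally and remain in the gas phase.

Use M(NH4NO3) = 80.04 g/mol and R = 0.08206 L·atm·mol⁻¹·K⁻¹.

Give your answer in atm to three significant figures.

0.0936 atm

n(NH4NO3) = 5.72 / 80.04 = 0.07146 mol
n(gas produced) = (3/1) × 0.07146 = 0.2144 mol
P = nRT/V = 0.2144 × 0.08206 × 1080.15 / 203 = 0.09361 atm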